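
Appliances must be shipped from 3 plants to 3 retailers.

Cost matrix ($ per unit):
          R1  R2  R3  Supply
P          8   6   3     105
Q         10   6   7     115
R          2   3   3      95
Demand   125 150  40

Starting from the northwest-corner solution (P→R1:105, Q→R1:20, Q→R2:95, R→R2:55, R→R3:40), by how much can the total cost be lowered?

Current plan cost = 105·8 + 20·10 + 95·6 + 55·3 + 40·3 = $1895.
Optimal plan:
  P to R1: 30 × $8 = $240
  P to R2: 35 × $6 = $210
  P to R3: 40 × $3 = $120
  Q to R2: 115 × $6 = $690
  R to R1: 95 × $2 = $190
Optimal cost = $1450.
Saving = 1895 − 1450 = $445.

445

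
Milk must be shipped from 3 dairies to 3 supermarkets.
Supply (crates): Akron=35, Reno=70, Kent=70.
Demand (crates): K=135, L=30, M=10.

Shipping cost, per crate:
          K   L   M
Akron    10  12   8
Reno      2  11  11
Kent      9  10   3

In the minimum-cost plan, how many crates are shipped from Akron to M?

0

Solving gives:
  Akron to K: 35 crates
  Reno to K: 70 crates
  Kent to K: 30 crates
  Kent to L: 30 crates
  Kent to M: 10 crates
Total cost = 1090.
The route Akron→M is not used.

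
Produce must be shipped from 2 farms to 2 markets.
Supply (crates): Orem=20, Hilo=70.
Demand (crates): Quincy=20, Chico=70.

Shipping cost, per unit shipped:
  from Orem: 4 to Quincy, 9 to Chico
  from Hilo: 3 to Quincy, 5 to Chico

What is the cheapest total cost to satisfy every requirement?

430

An optimal shipping plan:
  Orem to Quincy: 20 × 4 = 80
  Hilo to Chico: 70 × 5 = 350
Total = 80 + 350 = 430.
(Supply check: Orem ships 20; Hilo ships 70.)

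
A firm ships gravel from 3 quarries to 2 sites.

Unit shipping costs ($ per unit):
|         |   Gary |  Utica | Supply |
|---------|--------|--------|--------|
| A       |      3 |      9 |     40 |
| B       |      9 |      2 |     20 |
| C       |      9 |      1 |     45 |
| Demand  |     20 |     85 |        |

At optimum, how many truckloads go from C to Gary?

0

Solving gives:
  A to Gary: 20 × $3 = $60
  A to Utica: 20 × $9 = $180
  B to Utica: 20 × $2 = $40
  C to Utica: 45 × $1 = $45
Total cost = $325.
The route C→Gary is not used.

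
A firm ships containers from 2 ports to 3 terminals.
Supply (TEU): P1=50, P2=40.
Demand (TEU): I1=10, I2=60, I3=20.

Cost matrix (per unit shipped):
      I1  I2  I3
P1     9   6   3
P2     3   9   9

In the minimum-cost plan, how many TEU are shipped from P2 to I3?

0

Optimal shipments:
  P1 to I2: 30 × 6 = 180
  P1 to I3: 20 × 3 = 60
  P2 to I1: 10 × 3 = 30
  P2 to I2: 30 × 9 = 270
Total cost = 540.
The route P2→I3 is not used.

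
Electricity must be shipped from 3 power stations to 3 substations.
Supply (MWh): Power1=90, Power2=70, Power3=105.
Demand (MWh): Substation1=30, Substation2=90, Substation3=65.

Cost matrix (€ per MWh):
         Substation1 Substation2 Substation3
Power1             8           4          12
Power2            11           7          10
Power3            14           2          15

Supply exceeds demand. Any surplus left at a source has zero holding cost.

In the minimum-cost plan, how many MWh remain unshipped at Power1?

Minimum-cost shipments:
  Power1→Substation1: 30 × €8 = €240
  Power2→Substation3: 65 × €10 = €650
  Power3→Substation2: 90 × €2 = €180
Total cost = €1070.
Power1 ships 30 of its 90, leaving 60.

60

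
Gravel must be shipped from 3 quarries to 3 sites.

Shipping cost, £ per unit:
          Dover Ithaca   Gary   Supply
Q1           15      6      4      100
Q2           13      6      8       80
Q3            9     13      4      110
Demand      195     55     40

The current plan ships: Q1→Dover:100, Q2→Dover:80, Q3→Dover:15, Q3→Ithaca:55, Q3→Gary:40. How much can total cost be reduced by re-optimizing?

955

Current plan cost = 100·15 + 80·13 + 15·9 + 55·13 + 40·4 = £3550.
Optimal plan:
  Q1–Dover: 5 × £15 = £75
  Q1–Ithaca: 55 × £6 = £330
  Q1–Gary: 40 × £4 = £160
  Q2–Dover: 80 × £13 = £1040
  Q3–Dover: 110 × £9 = £990
Optimal cost = £2595.
Saving = 3550 − 2595 = £955.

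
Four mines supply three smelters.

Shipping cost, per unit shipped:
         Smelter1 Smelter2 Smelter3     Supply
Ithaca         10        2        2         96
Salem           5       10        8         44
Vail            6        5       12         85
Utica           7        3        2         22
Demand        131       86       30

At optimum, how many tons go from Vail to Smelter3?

0

Solving gives:
  Ithaca–Smelter2: 86 × 2 = 172
  Ithaca–Smelter3: 10 × 2 = 20
  Salem–Smelter1: 44 × 5 = 220
  Vail–Smelter1: 85 × 6 = 510
  Utica–Smelter1: 2 × 7 = 14
  Utica–Smelter3: 20 × 2 = 40
Total cost = 976.
The route Vail→Smelter3 is not used.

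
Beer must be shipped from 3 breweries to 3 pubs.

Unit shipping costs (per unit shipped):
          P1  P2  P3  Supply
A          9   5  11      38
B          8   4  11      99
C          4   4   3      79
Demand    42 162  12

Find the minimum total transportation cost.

An optimal shipping plan:
  A to P2: 38 kegs
  B to P2: 99 kegs
  C to P1: 42 kegs
  C to P2: 25 kegs
  C to P3: 12 kegs
Total cost = 890.

890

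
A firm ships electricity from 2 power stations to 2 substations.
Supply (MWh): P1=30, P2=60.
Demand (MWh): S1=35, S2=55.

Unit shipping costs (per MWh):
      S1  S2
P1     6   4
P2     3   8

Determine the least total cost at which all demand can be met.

Optimal allocation:
  P1–S2: 30 × 4 = 120
  P2–S1: 35 × 3 = 105
  P2–S2: 25 × 8 = 200
Total = 120 + 105 + 200 = 425.
(Supply check: P1 ships 30; P2 ships 60.)

425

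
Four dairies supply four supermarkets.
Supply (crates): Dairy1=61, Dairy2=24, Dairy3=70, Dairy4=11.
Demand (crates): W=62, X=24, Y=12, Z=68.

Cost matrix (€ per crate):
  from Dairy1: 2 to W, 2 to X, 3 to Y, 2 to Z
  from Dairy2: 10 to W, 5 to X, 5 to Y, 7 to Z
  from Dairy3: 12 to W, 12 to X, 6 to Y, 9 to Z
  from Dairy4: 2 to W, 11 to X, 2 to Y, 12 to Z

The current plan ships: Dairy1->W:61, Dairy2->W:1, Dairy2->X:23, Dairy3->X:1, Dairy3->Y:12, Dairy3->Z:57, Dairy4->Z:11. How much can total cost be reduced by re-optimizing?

Current plan cost = 61·2 + 1·10 + 23·5 + 1·12 + 12·6 + 57·9 + 11·12 = €976.
Optimal plan:
  Dairy1–W: 51 × €2 = €102
  Dairy1–Z: 10 × €2 = €20
  Dairy2–X: 24 × €5 = €120
  Dairy3–Y: 12 × €6 = €72
  Dairy3–Z: 58 × €9 = €522
  Dairy4–W: 11 × €2 = €22
Optimal cost = €858.
Saving = 976 − 858 = €118.

118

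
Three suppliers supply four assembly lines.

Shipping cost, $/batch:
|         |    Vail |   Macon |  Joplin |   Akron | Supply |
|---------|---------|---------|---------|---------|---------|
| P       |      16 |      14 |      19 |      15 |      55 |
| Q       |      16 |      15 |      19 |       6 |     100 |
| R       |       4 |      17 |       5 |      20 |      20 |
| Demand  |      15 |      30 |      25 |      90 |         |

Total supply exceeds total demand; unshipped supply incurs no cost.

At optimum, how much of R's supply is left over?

0

Minimum-cost shipments:
  P to Vail: 5 × $16 = $80
  P to Macon: 30 × $14 = $420
  P to Joplin: 5 × $19 = $95
  Q to Vail: 10 × $16 = $160
  Q to Akron: 90 × $6 = $540
  R to Joplin: 20 × $5 = $100
Total cost = $1395.
R ships 20 of its 20, leaving 0.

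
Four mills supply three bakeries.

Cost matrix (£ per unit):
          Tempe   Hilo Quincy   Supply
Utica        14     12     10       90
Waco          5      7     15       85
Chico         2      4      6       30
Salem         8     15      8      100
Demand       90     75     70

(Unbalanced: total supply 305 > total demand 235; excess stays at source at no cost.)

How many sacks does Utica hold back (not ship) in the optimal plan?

Minimum-cost shipments:
  Utica to Hilo: 20 × £12 = £240
  Waco to Tempe: 60 × £5 = £300
  Waco to Hilo: 25 × £7 = £175
  Chico to Hilo: 30 × £4 = £120
  Salem to Tempe: 30 × £8 = £240
  Salem to Quincy: 70 × £8 = £560
Total cost = £1635.
Utica ships 20 of its 90, leaving 70.

70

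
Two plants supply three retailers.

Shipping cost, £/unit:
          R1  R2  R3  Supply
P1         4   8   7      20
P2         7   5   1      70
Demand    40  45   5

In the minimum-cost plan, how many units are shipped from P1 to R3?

The minimum-cost plan:
  P1–R1: 20 × £4 = £80
  P2–R1: 20 × £7 = £140
  P2–R2: 45 × £5 = £225
  P2–R3: 5 × £1 = £5
Total cost = £450.
The route P1→R3 is not used.

0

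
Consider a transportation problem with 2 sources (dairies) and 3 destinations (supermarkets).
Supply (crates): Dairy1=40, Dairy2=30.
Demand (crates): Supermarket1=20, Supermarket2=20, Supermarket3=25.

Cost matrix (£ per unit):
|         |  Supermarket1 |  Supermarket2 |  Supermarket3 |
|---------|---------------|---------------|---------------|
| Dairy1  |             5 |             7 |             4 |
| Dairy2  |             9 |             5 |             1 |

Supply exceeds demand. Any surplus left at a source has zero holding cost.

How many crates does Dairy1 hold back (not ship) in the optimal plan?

5

Minimum-cost shipments:
  Dairy1→Supermarket1: 20 × £5 = £100
  Dairy1→Supermarket2: 15 × £7 = £105
  Dairy2→Supermarket2: 5 × £5 = £25
  Dairy2→Supermarket3: 25 × £1 = £25
Total cost = £255.
Dairy1 ships 35 of its 40, leaving 5.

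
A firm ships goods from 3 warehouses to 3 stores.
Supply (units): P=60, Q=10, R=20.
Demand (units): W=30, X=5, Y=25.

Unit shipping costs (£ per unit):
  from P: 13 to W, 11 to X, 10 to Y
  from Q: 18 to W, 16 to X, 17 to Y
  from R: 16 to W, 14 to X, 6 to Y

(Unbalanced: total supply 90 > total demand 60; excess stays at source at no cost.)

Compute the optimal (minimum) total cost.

615

A cheapest plan:
  P to W: 30 × £13 = £390
  P to X: 5 × £11 = £55
  P to Y: 5 × £10 = £50
  R to Y: 20 × £6 = £120
Total = 390 + 55 + 50 + 120 = £615.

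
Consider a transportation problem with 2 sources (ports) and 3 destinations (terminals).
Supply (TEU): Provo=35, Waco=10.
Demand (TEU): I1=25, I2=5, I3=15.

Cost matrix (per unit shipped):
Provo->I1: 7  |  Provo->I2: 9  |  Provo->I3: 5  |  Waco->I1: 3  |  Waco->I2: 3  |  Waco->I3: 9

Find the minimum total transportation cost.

245

An optimal shipping plan:
  Provo to I1: 20 × 7 = 140
  Provo to I3: 15 × 5 = 75
  Waco to I1: 5 × 3 = 15
  Waco to I2: 5 × 3 = 15
Total = 140 + 75 + 15 + 15 = 245.
(Supply check: Provo ships 35; Waco ships 10.)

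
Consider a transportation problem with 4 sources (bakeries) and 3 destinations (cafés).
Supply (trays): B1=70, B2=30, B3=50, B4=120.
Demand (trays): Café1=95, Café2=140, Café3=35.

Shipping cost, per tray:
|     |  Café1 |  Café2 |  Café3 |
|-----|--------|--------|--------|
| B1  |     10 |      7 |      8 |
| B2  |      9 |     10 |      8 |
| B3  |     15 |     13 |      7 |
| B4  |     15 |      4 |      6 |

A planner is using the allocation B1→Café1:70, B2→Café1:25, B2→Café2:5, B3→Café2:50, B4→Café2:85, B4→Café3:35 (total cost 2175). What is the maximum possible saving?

315

Current plan cost = 70·10 + 25·9 + 5·10 + 50·13 + 85·4 + 35·6 = 2175.
Optimal plan:
  B1–Café1: 50 × 10 = 500
  B1–Café2: 20 × 7 = 140
  B2–Café1: 30 × 9 = 270
  B3–Café1: 15 × 15 = 225
  B3–Café3: 35 × 7 = 245
  B4–Café2: 120 × 4 = 480
Optimal cost = 1860.
Saving = 2175 − 1860 = 315.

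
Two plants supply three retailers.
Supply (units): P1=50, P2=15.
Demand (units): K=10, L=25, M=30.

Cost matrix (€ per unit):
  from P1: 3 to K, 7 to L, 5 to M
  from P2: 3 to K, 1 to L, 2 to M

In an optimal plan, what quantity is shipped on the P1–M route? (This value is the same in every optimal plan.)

Optimal shipments:
  P1–K: 10 × €3 = €30
  P1–L: 10 × €7 = €70
  P1–M: 30 × €5 = €150
  P2–L: 15 × €1 = €15
Total cost = €265.
So P1→M carries 30 units.

30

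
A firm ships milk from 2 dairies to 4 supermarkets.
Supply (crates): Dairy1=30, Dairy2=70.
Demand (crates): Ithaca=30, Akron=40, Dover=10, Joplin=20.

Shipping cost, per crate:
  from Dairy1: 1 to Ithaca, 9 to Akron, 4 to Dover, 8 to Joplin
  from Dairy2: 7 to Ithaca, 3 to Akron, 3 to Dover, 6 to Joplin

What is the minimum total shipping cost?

300

Optimal allocation:
  Dairy1->Ithaca: 30 × 1 = 30
  Dairy2->Akron: 40 × 3 = 120
  Dairy2->Dover: 10 × 3 = 30
  Dairy2->Joplin: 20 × 6 = 120
Total = 30 + 120 + 30 + 120 = 300.
(Supply check: Dairy1 ships 30; Dairy2 ships 70.)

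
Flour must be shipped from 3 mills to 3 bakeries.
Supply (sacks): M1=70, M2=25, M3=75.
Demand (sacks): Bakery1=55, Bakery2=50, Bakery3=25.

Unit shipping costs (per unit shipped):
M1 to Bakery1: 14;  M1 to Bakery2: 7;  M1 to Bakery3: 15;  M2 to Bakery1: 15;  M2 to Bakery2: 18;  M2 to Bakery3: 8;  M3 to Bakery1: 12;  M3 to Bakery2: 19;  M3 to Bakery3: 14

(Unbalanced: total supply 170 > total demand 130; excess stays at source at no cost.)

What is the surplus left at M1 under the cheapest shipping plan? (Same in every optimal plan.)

Minimum-cost shipments:
  M1 to Bakery2: 50 sacks
  M2 to Bakery3: 25 sacks
  M3 to Bakery1: 55 sacks
Total cost = 1210.
M1 ships 50 of its 70, leaving 20.

20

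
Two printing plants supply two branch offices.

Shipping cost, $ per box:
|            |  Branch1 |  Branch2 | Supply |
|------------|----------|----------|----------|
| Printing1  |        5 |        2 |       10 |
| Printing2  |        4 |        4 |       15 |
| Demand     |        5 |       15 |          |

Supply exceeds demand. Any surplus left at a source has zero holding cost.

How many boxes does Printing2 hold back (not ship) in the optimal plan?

5

Minimum-cost shipments:
  Printing1→Branch2: 10 × $2 = $20
  Printing2→Branch1: 5 × $4 = $20
  Printing2→Branch2: 5 × $4 = $20
Total cost = $60.
Printing2 ships 10 of its 15, leaving 5.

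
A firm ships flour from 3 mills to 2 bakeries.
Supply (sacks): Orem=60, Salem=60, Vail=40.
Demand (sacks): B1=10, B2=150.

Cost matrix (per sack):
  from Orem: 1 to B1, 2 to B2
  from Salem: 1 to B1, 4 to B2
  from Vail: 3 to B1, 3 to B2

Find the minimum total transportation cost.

450

Optimal allocation:
  Orem→B2: 60 sacks
  Salem→B1: 10 sacks
  Salem→B2: 50 sacks
  Vail→B2: 40 sacks
Total cost = 450.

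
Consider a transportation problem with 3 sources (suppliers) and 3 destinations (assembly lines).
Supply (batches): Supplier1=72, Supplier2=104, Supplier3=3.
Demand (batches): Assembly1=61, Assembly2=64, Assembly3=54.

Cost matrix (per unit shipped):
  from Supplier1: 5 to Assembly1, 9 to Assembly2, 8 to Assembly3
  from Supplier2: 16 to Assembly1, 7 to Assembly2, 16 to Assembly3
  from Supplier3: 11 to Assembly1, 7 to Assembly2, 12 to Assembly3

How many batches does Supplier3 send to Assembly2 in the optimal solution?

Optimal shipments:
  Supplier1–Assembly1: 61 × 5 = 305
  Supplier1–Assembly3: 11 × 8 = 88
  Supplier2–Assembly2: 64 × 7 = 448
  Supplier2–Assembly3: 40 × 16 = 640
  Supplier3–Assembly3: 3 × 12 = 36
Total cost = 1517.
The route Supplier3→Assembly2 is not used.

0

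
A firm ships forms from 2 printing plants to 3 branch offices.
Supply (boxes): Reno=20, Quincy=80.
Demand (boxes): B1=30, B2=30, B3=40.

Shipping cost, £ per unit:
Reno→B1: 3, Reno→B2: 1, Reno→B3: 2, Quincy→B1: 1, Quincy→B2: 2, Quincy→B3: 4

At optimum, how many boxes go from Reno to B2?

Solving gives:
  Reno to B3: 20 boxes
  Quincy to B1: 30 boxes
  Quincy to B2: 30 boxes
  Quincy to B3: 20 boxes
Total cost = £210.
The route Reno→B2 is not used.

0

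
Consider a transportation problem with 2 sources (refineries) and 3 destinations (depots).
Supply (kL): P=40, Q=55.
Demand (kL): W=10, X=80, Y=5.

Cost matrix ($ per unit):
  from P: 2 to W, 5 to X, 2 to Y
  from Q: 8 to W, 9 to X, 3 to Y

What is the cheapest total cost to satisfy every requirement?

Optimal allocation:
  P→W: 10 × $2 = $20
  P→X: 30 × $5 = $150
  Q→X: 50 × $9 = $450
  Q→Y: 5 × $3 = $15
Total = 20 + 150 + 450 + 15 = $635.

635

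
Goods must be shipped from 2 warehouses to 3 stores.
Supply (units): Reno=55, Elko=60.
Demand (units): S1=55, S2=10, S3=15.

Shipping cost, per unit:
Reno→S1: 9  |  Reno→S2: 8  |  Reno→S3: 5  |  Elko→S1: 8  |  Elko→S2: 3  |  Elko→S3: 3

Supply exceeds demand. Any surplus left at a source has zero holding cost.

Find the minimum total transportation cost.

A cheapest plan:
  Reno–S1: 20 × 9 = 180
  Elko–S1: 35 × 8 = 280
  Elko–S2: 10 × 3 = 30
  Elko–S3: 15 × 3 = 45
Total = 180 + 280 + 30 + 45 = 535.
(Supply check: Reno ships 20; Elko ships 60.)

535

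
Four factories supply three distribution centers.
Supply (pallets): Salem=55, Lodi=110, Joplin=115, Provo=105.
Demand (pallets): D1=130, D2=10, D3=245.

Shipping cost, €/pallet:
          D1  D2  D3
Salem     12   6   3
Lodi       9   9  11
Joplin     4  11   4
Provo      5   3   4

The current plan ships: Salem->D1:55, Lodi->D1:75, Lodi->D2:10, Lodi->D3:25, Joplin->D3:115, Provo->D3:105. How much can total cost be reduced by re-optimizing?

555

Current plan cost = 55·12 + 75·9 + 10·9 + 25·11 + 115·4 + 105·4 = €2580.
Optimal plan:
  Salem–D3: 55 × €3 = €165
  Lodi–D1: 110 × €9 = €990
  Joplin–D1: 20 × €4 = €80
  Joplin–D3: 95 × €4 = €380
  Provo–D2: 10 × €3 = €30
  Provo–D3: 95 × €4 = €380
Optimal cost = €2025.
Saving = 2580 − 2025 = €555.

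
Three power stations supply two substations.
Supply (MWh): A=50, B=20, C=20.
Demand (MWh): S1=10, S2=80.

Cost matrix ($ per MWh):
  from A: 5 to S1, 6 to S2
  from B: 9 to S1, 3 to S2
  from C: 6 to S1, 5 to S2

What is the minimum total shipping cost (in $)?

An optimal shipping plan:
  A to S1: 10 MWh
  A to S2: 40 MWh
  B to S2: 20 MWh
  C to S2: 20 MWh
Total cost = $450.

450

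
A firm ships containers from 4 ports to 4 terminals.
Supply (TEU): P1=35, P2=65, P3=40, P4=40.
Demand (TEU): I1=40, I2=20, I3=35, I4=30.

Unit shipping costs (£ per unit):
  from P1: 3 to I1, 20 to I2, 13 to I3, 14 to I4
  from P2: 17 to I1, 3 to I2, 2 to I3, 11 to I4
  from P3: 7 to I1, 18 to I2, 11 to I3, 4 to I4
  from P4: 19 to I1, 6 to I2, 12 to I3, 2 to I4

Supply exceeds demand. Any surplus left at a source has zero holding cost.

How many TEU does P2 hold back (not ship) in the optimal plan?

10

An optimal plan:
  P1->I1: 35 TEU
  P2->I2: 20 TEU
  P2->I3: 35 TEU
  P3->I1: 5 TEU
  P4->I4: 30 TEU
Total cost = £330.
P2 ships 55 of its 65, leaving 10.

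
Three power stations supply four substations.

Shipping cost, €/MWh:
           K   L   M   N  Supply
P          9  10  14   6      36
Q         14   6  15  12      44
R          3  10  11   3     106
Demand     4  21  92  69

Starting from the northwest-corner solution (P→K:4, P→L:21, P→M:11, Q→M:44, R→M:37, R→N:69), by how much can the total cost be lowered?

Current plan cost = 4·9 + 21·10 + 11·14 + 44·15 + 37·11 + 69·3 = €1674.
Optimal plan:
  P–N: 36 MWh
  Q–L: 21 MWh
  Q–M: 23 MWh
  R–K: 4 MWh
  R–M: 69 MWh
  R–N: 33 MWh
Optimal cost = €1557.
Saving = 1674 − 1557 = €117.

117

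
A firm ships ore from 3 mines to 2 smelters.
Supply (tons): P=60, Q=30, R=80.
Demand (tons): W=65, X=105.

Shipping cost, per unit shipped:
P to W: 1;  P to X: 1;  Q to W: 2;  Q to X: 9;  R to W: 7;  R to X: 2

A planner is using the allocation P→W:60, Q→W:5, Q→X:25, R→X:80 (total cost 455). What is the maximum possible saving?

Current plan cost = 60·1 + 5·2 + 25·9 + 80·2 = 455.
Optimal plan:
  P→W: 35 × 1 = 35
  P→X: 25 × 1 = 25
  Q→W: 30 × 2 = 60
  R→X: 80 × 2 = 160
Optimal cost = 280.
Saving = 455 − 280 = 175.

175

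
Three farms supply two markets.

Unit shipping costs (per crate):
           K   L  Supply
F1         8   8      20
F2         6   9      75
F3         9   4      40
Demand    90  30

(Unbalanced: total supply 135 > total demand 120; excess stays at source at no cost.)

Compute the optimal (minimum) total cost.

690

A cheapest plan:
  F1 to K: 15 × 8 = 120
  F2 to K: 75 × 6 = 450
  F3 to L: 30 × 4 = 120
Total = 120 + 450 + 120 = 690.
(Supply check: F1 ships 15; F2 ships 75; F3 ships 30.)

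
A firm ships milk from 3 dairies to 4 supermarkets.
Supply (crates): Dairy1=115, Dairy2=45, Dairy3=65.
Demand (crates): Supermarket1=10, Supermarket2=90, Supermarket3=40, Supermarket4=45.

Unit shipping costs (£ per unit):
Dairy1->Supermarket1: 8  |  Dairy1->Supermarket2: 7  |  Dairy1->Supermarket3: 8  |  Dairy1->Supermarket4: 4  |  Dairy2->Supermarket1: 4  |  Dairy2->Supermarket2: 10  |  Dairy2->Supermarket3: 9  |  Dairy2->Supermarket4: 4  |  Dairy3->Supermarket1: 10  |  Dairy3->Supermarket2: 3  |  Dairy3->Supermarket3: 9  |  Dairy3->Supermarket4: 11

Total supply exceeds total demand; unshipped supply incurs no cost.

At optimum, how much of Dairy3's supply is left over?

Minimum-cost shipments:
  Dairy1–Supermarket2: 25 × £7 = £175
  Dairy1–Supermarket3: 40 × £8 = £320
  Dairy1–Supermarket4: 45 × £4 = £180
  Dairy2–Supermarket1: 10 × £4 = £40
  Dairy3–Supermarket2: 65 × £3 = £195
Total cost = £910.
Dairy3 ships 65 of its 65, leaving 0.

0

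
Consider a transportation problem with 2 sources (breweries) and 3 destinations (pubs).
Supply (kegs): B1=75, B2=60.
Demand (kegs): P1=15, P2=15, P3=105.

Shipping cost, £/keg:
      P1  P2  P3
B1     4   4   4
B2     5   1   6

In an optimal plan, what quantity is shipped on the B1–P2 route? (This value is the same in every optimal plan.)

The minimum-cost plan:
  B1→P3: 75 × £4 = £300
  B2→P1: 15 × £5 = £75
  B2→P2: 15 × £1 = £15
  B2→P3: 30 × £6 = £180
Total cost = £570.
The route B1→P2 is not used.

0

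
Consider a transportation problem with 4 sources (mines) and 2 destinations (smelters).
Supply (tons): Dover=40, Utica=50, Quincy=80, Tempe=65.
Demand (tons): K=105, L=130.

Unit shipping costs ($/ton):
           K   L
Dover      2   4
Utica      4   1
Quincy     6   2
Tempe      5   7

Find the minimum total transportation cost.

615

One minimum-cost allocation:
  Dover to K: 40 tons
  Utica to L: 50 tons
  Quincy to L: 80 tons
  Tempe to K: 65 tons
Total cost = $615.
(Supply check: Dover ships 40; Utica ships 50; Quincy ships 80; Tempe ships 65.)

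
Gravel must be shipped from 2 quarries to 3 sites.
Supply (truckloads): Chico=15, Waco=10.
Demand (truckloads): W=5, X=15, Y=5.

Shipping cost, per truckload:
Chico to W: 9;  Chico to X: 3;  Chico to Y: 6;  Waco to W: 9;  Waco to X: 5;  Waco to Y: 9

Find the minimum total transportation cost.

An optimal shipping plan:
  Chico→X: 10 × 3 = 30
  Chico→Y: 5 × 6 = 30
  Waco→W: 5 × 9 = 45
  Waco→X: 5 × 5 = 25
Total = 30 + 30 + 45 + 25 = 130.

130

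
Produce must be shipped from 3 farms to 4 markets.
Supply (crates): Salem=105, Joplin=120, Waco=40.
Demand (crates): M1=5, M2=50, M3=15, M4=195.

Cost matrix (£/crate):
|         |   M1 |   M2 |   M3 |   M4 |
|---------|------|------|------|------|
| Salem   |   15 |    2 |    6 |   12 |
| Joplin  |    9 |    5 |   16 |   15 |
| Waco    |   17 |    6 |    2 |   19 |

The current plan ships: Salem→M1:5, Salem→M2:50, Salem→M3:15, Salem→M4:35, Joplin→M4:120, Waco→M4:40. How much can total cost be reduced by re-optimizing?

Current plan cost = 5·15 + 50·2 + 15·6 + 35·12 + 120·15 + 40·19 = £3245.
Optimal plan:
  Salem->M2: 25 × £2 = £50
  Salem->M4: 80 × £12 = £960
  Joplin->M1: 5 × £9 = £45
  Joplin->M4: 115 × £15 = £1725
  Waco->M2: 25 × £6 = £150
  Waco->M3: 15 × £2 = £30
Optimal cost = £2960.
Saving = 3245 − 2960 = £285.

285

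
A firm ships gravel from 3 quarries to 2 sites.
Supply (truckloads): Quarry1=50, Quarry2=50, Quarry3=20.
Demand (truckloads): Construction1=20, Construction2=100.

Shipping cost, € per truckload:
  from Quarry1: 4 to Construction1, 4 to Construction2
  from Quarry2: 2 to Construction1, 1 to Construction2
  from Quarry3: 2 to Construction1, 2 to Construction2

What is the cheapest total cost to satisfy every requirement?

290

An optimal shipping plan:
  Quarry1->Construction1: 20 × €4 = €80
  Quarry1->Construction2: 30 × €4 = €120
  Quarry2->Construction2: 50 × €1 = €50
  Quarry3->Construction2: 20 × €2 = €40
Total = 80 + 120 + 50 + 40 = €290.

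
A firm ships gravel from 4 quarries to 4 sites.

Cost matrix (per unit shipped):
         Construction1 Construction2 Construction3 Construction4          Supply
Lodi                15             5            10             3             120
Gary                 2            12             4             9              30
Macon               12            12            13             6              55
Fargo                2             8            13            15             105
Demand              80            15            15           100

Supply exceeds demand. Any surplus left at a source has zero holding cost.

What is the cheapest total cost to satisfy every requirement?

Optimal allocation:
  Lodi->Construction2: 15 × 5 = 75
  Lodi->Construction4: 100 × 3 = 300
  Gary->Construction3: 15 × 4 = 60
  Fargo->Construction1: 80 × 2 = 160
Total = 75 + 300 + 60 + 160 = 595.

595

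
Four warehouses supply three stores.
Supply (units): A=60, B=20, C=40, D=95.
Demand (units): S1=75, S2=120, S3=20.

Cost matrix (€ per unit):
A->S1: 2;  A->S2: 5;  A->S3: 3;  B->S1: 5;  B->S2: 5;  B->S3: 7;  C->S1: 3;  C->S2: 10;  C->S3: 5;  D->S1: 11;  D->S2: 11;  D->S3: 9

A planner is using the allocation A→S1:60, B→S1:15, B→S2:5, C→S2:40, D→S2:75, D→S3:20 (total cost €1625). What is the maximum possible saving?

205

Current plan cost = 60·2 + 15·5 + 5·5 + 40·10 + 75·11 + 20·9 = €1625.
Optimal plan:
  A→S1: 35 units
  A→S2: 25 units
  B→S2: 20 units
  C→S1: 40 units
  D→S2: 75 units
  D→S3: 20 units
Optimal cost = €1420.
Saving = 1625 − 1420 = €205.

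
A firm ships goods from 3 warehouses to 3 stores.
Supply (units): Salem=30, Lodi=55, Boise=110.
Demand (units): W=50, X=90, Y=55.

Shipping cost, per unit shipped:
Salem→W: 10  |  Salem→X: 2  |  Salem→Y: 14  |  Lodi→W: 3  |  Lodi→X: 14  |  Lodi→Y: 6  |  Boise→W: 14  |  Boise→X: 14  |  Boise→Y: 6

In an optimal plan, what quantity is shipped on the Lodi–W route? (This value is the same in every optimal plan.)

Solving gives:
  Salem→X: 30 × 2 = 60
  Lodi→W: 50 × 3 = 150
  Lodi→Y: 5 × 6 = 30
  Boise→X: 60 × 14 = 840
  Boise→Y: 50 × 6 = 300
Total cost = 1380.
So Lodi→W carries 50 units.

50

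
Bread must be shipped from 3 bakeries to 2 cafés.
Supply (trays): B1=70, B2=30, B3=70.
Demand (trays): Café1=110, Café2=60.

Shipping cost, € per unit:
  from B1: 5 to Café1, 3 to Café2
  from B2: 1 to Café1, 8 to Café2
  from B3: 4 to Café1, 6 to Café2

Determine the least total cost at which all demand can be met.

One minimum-cost allocation:
  B1–Café1: 10 × €5 = €50
  B1–Café2: 60 × €3 = €180
  B2–Café1: 30 × €1 = €30
  B3–Café1: 70 × €4 = €280
Total = 50 + 180 + 30 + 280 = €540.
(Supply check: B1 ships 70; B2 ships 30; B3 ships 70.)

540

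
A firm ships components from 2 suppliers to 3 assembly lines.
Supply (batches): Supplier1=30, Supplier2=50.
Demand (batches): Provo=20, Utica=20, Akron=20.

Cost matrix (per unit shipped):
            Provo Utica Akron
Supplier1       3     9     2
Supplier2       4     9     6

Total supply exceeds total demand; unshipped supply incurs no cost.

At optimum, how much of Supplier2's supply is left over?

20

An optimal plan:
  Supplier1→Provo: 10 × 3 = 30
  Supplier1→Akron: 20 × 2 = 40
  Supplier2→Provo: 10 × 4 = 40
  Supplier2→Utica: 20 × 9 = 180
Total cost = 290.
Supplier2 ships 30 of its 50, leaving 20.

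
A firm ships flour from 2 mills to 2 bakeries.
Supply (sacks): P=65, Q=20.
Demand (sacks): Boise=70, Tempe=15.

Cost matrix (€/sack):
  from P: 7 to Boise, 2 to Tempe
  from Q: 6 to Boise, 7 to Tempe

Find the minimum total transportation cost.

500

A cheapest plan:
  P->Boise: 50 × €7 = €350
  P->Tempe: 15 × €2 = €30
  Q->Boise: 20 × €6 = €120
Total = 350 + 30 + 120 = €500.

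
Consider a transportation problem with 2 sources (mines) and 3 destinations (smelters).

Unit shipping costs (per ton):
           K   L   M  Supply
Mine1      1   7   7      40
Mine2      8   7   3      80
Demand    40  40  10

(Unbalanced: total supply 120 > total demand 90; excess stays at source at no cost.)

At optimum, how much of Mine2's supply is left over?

Minimum-cost shipments:
  Mine1–K: 40 tons
  Mine2–L: 40 tons
  Mine2–M: 10 tons
Total cost = 350.
Mine2 ships 50 of its 80, leaving 30.

30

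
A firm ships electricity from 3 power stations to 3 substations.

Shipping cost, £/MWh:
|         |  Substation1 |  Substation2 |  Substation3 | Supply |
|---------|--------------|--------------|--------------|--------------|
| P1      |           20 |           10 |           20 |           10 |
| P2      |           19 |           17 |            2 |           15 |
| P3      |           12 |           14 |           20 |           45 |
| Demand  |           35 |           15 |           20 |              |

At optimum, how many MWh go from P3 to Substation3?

5

Solving gives:
  P1 to Substation2: 10 × £10 = £100
  P2 to Substation3: 15 × £2 = £30
  P3 to Substation1: 35 × £12 = £420
  P3 to Substation2: 5 × £14 = £70
  P3 to Substation3: 5 × £20 = £100
Total cost = £720.
So P3→Substation3 carries 5 MWh.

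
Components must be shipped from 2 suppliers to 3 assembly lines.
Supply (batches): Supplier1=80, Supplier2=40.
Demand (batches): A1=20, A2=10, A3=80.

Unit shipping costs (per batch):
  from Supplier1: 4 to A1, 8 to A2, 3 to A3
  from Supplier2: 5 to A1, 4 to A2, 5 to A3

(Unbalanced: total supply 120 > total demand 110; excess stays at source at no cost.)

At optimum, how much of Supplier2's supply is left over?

Minimum-cost shipments:
  Supplier1–A3: 80 × 3 = 240
  Supplier2–A1: 20 × 5 = 100
  Supplier2–A2: 10 × 4 = 40
Total cost = 380.
Supplier2 ships 30 of its 40, leaving 10.

10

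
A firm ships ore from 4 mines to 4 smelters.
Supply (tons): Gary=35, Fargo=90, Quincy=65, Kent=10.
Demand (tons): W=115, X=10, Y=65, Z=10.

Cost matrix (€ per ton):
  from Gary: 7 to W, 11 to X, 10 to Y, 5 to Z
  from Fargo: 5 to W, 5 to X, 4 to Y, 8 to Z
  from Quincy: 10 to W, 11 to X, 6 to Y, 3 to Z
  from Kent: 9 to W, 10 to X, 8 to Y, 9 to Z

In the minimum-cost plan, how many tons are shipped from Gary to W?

The minimum-cost plan:
  Gary to W: 35 × €7 = €245
  Fargo to W: 80 × €5 = €400
  Fargo to X: 10 × €5 = €50
  Quincy to Y: 55 × €6 = €330
  Quincy to Z: 10 × €3 = €30
  Kent to Y: 10 × €8 = €80
Total cost = €1135.
So Gary→W carries 35 tons.

35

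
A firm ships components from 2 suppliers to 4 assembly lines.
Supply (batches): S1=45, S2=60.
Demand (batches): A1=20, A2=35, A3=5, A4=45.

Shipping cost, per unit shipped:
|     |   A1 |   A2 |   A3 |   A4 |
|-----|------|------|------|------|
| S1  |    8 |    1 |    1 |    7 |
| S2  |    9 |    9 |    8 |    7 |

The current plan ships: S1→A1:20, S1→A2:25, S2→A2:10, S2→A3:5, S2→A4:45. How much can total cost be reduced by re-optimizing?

100

Current plan cost = 20·8 + 25·1 + 10·9 + 5·8 + 45·7 = 630.
Optimal plan:
  S1->A1: 5 × 8 = 40
  S1->A2: 35 × 1 = 35
  S1->A3: 5 × 1 = 5
  S2->A1: 15 × 9 = 135
  S2->A4: 45 × 7 = 315
Optimal cost = 530.
Saving = 630 − 530 = 100.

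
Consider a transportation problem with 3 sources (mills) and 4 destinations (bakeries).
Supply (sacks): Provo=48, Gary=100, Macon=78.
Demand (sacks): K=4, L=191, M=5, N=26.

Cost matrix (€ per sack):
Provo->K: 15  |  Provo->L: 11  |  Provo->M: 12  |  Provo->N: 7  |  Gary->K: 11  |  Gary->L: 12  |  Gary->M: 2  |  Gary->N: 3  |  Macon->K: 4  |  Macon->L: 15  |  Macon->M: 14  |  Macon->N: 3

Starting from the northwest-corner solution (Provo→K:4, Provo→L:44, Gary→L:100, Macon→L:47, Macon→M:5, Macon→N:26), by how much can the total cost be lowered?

105

Current plan cost = 4·15 + 44·11 + 100·12 + 47·15 + 5·14 + 26·3 = €2597.
Optimal plan:
  Provo->L: 48 × €11 = €528
  Gary->L: 95 × €12 = €1140
  Gary->M: 5 × €2 = €10
  Macon->K: 4 × €4 = €16
  Macon->L: 48 × €15 = €720
  Macon->N: 26 × €3 = €78
Optimal cost = €2492.
Saving = 2597 − 2492 = €105.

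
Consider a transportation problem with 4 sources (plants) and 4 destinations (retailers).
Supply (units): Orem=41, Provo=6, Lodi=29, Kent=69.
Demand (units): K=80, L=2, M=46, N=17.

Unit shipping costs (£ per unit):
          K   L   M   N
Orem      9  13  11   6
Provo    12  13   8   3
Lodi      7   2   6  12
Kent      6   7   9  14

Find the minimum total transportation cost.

972

An optimal shipping plan:
  Orem->K: 11 × £9 = £99
  Orem->M: 19 × £11 = £209
  Orem->N: 11 × £6 = £66
  Provo->N: 6 × £3 = £18
  Lodi->L: 2 × £2 = £4
  Lodi->M: 27 × £6 = £162
  Kent->K: 69 × £6 = £414
Total = 99 + 209 + 66 + 18 + 4 + 162 + 414 = £972.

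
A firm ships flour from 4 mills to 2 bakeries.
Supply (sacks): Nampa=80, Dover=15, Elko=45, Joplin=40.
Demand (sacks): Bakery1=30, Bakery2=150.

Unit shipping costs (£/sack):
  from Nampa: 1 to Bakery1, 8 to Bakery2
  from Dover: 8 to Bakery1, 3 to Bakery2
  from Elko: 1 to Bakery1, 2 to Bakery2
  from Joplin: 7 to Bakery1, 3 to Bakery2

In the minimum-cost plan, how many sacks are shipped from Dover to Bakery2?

15

The minimum-cost plan:
  Nampa to Bakery1: 30 × £1 = £30
  Nampa to Bakery2: 50 × £8 = £400
  Dover to Bakery2: 15 × £3 = £45
  Elko to Bakery2: 45 × £2 = £90
  Joplin to Bakery2: 40 × £3 = £120
Total cost = £685.
So Dover→Bakery2 carries 15 sacks.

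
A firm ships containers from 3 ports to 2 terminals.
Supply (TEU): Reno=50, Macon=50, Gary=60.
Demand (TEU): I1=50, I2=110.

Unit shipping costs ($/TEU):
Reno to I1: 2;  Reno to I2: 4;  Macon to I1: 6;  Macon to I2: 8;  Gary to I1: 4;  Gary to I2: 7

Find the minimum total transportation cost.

An optimal shipping plan:
  Reno->I2: 50 × $4 = $200
  Macon->I2: 50 × $8 = $400
  Gary->I1: 50 × $4 = $200
  Gary->I2: 10 × $7 = $70
Total = 200 + 400 + 200 + 70 = $870.
(Supply check: Reno ships 50; Macon ships 50; Gary ships 60.)

870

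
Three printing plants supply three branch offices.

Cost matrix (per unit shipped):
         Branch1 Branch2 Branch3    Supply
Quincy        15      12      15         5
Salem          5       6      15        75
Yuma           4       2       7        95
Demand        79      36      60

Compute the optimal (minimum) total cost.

A cheapest plan:
  Quincy->Branch3: 5 boxes
  Salem->Branch1: 75 boxes
  Yuma->Branch1: 4 boxes
  Yuma->Branch2: 36 boxes
  Yuma->Branch3: 55 boxes
Total cost = 923.

923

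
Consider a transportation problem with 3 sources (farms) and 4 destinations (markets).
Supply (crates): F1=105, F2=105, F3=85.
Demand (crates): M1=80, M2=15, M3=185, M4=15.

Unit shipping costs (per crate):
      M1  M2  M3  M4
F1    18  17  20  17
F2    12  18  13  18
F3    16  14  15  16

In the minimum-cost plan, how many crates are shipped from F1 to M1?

75

The minimum-cost plan:
  F1->M1: 75 × 18 = 1350
  F1->M2: 15 × 17 = 255
  F1->M4: 15 × 17 = 255
  F2->M1: 5 × 12 = 60
  F2->M3: 100 × 13 = 1300
  F3->M3: 85 × 15 = 1275
Total cost = 4495.
So F1→M1 carries 75 crates.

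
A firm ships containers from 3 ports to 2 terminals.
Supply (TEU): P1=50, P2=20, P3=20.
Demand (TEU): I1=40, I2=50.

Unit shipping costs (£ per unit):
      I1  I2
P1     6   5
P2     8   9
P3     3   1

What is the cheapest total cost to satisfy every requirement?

450

Optimal allocation:
  P1 to I1: 20 × £6 = £120
  P1 to I2: 30 × £5 = £150
  P2 to I1: 20 × £8 = £160
  P3 to I2: 20 × £1 = £20
Total = 120 + 150 + 160 + 20 = £450.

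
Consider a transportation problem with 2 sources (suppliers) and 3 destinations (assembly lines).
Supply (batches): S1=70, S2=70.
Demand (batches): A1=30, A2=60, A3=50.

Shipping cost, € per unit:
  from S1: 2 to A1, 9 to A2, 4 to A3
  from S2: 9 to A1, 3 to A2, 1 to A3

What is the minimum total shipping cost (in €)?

An optimal shipping plan:
  S1→A1: 30 × €2 = €60
  S1→A3: 40 × €4 = €160
  S2→A2: 60 × €3 = €180
  S2→A3: 10 × €1 = €10
Total = 60 + 160 + 180 + 10 = €410.

410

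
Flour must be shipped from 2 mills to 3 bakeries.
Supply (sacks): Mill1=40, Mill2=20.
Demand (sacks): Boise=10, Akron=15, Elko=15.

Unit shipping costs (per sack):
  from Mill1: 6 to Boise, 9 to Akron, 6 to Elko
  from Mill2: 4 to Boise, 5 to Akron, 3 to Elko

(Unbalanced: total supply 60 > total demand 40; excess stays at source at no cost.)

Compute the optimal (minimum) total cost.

An optimal shipping plan:
  Mill1 to Boise: 10 × 6 = 60
  Mill1 to Elko: 10 × 6 = 60
  Mill2 to Akron: 15 × 5 = 75
  Mill2 to Elko: 5 × 3 = 15
Total = 60 + 60 + 75 + 15 = 210.

210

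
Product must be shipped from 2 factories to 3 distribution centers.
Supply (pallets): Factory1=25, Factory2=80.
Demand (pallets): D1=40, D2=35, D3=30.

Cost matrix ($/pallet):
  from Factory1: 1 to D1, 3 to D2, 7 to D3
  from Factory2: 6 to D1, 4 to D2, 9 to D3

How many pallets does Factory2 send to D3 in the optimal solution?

30

The minimum-cost plan:
  Factory1–D1: 25 pallets
  Factory2–D1: 15 pallets
  Factory2–D2: 35 pallets
  Factory2–D3: 30 pallets
Total cost = $525.
So Factory2→D3 carries 30 pallets.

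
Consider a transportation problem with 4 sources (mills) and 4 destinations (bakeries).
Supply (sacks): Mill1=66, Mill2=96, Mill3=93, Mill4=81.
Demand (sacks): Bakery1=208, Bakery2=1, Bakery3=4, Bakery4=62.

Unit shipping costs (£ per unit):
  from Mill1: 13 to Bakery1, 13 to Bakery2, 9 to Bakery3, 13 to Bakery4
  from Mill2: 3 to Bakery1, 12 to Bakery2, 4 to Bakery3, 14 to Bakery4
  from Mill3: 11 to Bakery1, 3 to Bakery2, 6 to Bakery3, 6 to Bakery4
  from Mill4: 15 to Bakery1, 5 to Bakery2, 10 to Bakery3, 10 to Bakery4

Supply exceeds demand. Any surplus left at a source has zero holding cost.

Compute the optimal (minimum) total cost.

2129

An optimal shipping plan:
  Mill1 to Bakery1: 66 × £13 = £858
  Mill2 to Bakery1: 96 × £3 = £288
  Mill3 to Bakery1: 27 × £11 = £297
  Mill3 to Bakery3: 4 × £6 = £24
  Mill3 to Bakery4: 62 × £6 = £372
  Mill4 to Bakery1: 19 × £15 = £285
  Mill4 to Bakery2: 1 × £5 = £5
Total = 858 + 288 + 297 + 24 + 372 + 285 + 5 = £2129.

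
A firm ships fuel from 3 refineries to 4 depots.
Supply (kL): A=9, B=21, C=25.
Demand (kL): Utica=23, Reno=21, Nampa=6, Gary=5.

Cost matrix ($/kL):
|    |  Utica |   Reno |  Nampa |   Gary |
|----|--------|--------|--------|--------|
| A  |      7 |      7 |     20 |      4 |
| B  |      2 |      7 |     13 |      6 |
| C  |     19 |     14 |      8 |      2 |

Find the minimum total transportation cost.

359

Optimal allocation:
  A→Utica: 2 kL
  A→Reno: 7 kL
  B→Utica: 21 kL
  C→Reno: 14 kL
  C→Nampa: 6 kL
  C→Gary: 5 kL
Total cost = $359.
(Supply check: A ships 9; B ships 21; C ships 25.)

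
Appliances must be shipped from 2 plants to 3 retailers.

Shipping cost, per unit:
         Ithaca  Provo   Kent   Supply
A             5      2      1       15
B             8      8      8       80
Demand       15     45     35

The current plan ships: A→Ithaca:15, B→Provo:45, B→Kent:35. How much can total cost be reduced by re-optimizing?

Current plan cost = 15·5 + 45·8 + 35·8 = 715.
Optimal plan:
  A→Kent: 15 × 1 = 15
  B→Ithaca: 15 × 8 = 120
  B→Provo: 45 × 8 = 360
  B→Kent: 20 × 8 = 160
Optimal cost = 655.
Saving = 715 − 655 = 60.

60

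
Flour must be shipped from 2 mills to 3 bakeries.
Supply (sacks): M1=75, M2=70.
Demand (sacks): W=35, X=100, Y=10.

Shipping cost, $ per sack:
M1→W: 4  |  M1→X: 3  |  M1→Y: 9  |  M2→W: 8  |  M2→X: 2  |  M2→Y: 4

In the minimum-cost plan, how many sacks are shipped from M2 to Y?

Optimal shipments:
  M1→W: 35 × $4 = $140
  M1→X: 40 × $3 = $120
  M2→X: 60 × $2 = $120
  M2→Y: 10 × $4 = $40
Total cost = $420.
So M2→Y carries 10 sacks.

10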